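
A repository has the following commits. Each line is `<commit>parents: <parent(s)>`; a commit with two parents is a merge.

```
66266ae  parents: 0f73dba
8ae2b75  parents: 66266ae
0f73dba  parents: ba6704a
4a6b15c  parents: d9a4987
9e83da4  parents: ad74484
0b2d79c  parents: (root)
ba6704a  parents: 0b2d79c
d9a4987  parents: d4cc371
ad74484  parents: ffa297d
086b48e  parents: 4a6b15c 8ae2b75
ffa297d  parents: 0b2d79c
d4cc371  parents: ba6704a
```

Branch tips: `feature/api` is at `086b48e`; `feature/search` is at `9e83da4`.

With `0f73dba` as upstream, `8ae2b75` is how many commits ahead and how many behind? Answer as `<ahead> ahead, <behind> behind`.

2 ahead, 0 behind

Reachable from 8ae2b75: {0b2d79c, 0f73dba, 66266ae, 8ae2b75, ba6704a}.
Reachable from 0f73dba: {0b2d79c, 0f73dba, ba6704a}.
Only in 8ae2b75's history (ahead): {66266ae, 8ae2b75} — 2.
Only in 0f73dba's history (behind): {} — 0.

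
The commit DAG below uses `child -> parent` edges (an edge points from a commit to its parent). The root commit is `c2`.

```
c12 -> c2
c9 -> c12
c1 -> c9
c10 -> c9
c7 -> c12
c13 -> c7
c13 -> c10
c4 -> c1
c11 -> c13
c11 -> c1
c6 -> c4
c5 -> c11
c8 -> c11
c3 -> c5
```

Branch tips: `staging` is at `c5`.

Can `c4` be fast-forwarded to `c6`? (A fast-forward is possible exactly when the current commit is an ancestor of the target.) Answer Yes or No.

A fast-forward from c4 to c6 is possible iff c4 is an ancestor of c6.
Ancestors of c6: {c1, c12, c2, c4, c6, c9}.
c4 is among them, so fast-forward is possible.

Yes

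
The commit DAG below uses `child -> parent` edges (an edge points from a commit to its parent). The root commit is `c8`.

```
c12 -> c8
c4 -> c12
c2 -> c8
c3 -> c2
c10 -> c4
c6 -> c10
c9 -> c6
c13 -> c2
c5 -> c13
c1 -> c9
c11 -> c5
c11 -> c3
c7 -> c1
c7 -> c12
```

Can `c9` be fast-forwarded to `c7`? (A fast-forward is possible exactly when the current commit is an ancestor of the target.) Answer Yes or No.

Yes

A fast-forward from c9 to c7 is possible iff c9 is an ancestor of c7.
Ancestors of c7: {c1, c10, c12, c4, c6, c7, c8, c9}.
c9 is among them, so fast-forward is possible.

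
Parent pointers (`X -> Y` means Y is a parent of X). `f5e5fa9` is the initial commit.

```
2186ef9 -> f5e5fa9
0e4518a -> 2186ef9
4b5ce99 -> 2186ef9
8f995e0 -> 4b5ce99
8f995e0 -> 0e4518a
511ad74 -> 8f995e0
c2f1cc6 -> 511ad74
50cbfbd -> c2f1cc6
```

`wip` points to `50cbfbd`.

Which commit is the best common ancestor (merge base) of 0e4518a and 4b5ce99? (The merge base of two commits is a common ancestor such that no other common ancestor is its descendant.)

2186ef9

Ancestors of 0e4518a: {0e4518a, 2186ef9, f5e5fa9}.
Ancestors of 4b5ce99: {2186ef9, 4b5ce99, f5e5fa9}.
Common ancestors: {2186ef9, f5e5fa9}.
Among these, 2186ef9 is not an ancestor of any other common ancestor — it is the merge base.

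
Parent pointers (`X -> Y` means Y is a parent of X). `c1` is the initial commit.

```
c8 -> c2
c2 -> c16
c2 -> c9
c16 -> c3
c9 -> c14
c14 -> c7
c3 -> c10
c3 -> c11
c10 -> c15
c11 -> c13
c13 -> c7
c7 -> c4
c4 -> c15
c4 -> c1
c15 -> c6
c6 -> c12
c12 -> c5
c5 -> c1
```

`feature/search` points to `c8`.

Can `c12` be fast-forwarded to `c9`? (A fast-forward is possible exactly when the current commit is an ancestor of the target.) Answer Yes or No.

Yes

A fast-forward from c12 to c9 is possible iff c12 is an ancestor of c9.
Ancestors of c9: {c1, c12, c14, c15, c4, c5, c6, c7, c9}.
c12 is among them, so fast-forward is possible.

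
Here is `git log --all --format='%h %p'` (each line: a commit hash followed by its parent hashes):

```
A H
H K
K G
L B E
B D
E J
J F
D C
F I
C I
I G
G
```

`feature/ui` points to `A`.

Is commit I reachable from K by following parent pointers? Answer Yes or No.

Ancestors of K: {G, K}.
I is not in that set, so it is not an ancestor of K.

No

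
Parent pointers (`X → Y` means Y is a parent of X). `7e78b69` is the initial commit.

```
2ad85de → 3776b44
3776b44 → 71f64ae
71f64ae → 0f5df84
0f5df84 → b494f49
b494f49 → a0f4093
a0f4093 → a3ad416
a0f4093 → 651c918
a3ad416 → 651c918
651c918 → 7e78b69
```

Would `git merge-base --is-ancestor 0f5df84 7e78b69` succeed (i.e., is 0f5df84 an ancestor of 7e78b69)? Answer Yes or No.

No

Ancestors of 7e78b69: {7e78b69}.
0f5df84 is not in that set, so it is not an ancestor of 7e78b69.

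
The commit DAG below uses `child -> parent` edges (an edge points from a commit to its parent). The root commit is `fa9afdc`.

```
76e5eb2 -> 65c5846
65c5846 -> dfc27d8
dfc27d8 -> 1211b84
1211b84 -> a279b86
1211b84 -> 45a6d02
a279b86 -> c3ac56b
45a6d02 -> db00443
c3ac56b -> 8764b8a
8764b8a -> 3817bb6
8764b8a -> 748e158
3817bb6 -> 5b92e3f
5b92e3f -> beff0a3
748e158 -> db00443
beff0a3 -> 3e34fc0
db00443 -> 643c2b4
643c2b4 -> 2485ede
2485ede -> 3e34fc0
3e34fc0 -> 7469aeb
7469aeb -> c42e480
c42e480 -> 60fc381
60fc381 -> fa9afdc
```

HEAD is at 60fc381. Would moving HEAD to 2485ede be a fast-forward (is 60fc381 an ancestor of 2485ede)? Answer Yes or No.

A fast-forward from 60fc381 to 2485ede is possible iff 60fc381 is an ancestor of 2485ede.
Ancestors of 2485ede: {2485ede, 3e34fc0, 60fc381, 7469aeb, c42e480, fa9afdc}.
60fc381 is among them, so fast-forward is possible.

Yes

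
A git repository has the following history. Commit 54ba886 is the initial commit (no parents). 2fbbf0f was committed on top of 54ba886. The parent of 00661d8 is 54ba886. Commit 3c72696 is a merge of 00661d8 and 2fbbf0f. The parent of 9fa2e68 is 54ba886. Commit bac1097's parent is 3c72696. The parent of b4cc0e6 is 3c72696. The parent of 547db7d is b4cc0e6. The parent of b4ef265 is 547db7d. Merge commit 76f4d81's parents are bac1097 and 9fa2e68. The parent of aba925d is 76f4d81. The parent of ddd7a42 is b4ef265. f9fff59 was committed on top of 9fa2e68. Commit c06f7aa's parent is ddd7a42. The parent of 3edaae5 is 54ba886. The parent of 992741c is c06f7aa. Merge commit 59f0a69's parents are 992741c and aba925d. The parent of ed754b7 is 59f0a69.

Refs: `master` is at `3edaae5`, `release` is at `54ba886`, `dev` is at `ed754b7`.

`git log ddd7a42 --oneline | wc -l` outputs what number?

Walking parent pointers from ddd7a42: reachable set = {00661d8, 2fbbf0f, 3c72696, 547db7d, 54ba886, b4cc0e6, b4ef265, ddd7a42}.
That is 8 commits.

8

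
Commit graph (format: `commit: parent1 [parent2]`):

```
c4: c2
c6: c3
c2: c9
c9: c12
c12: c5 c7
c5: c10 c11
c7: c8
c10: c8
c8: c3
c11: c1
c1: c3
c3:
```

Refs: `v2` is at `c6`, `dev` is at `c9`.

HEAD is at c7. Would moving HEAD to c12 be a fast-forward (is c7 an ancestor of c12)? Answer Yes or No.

Yes

A fast-forward from c7 to c12 is possible iff c7 is an ancestor of c12.
Ancestors of c12: {c1, c10, c11, c12, c3, c5, c7, c8}.
c7 is among them, so fast-forward is possible.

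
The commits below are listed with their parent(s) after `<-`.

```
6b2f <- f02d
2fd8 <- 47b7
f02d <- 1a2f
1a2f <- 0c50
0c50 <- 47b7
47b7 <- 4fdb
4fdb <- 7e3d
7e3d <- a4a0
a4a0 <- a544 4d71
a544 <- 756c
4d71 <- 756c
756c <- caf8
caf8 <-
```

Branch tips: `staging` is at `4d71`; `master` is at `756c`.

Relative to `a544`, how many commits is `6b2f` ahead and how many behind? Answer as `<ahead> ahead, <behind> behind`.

Reachable from 6b2f: {0c50, 1a2f, 47b7, 4d71, 4fdb, 6b2f, 756c, 7e3d, a4a0, a544, caf8, f02d}.
Reachable from a544: {756c, a544, caf8}.
Only in 6b2f's history (ahead): {0c50, 1a2f, 47b7, 4d71, 4fdb, 6b2f, 7e3d, a4a0, f02d} — 9.
Only in a544's history (behind): {} — 0.

9 ahead, 0 behind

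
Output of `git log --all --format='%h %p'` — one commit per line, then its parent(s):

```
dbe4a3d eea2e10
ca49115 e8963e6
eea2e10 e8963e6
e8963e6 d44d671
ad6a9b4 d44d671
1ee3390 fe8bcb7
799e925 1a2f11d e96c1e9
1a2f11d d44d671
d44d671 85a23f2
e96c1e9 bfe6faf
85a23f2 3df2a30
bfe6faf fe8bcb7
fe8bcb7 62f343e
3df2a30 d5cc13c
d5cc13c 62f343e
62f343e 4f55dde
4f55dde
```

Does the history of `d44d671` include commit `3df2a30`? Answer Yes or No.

Ancestors of d44d671 (commits reachable by following parents): {3df2a30, 4f55dde, 62f343e, 85a23f2, d44d671, d5cc13c}.
3df2a30 is in that set, so it is an ancestor of d44d671.

Yes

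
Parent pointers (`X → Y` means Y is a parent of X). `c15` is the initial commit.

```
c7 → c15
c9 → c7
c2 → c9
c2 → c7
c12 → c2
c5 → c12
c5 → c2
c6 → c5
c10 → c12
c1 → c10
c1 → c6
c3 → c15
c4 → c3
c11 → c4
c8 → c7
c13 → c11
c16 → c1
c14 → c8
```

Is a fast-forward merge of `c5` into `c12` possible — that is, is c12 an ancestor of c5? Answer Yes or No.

A fast-forward from c12 to c5 is possible iff c12 is an ancestor of c5.
Ancestors of c5: {c12, c15, c2, c5, c7, c9}.
c12 is among them, so fast-forward is possible.

Yes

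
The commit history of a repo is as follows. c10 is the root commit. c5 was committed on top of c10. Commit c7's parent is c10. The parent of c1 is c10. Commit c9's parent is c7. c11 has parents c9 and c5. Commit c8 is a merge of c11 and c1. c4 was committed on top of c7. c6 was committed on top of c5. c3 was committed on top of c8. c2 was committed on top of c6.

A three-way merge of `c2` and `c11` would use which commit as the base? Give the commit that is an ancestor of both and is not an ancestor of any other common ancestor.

c5

Ancestors of c2: {c10, c2, c5, c6}.
Ancestors of c11: {c10, c11, c5, c7, c9}.
Common ancestors: {c10, c5}.
Among these, c5 is not an ancestor of any other common ancestor — it is the merge base.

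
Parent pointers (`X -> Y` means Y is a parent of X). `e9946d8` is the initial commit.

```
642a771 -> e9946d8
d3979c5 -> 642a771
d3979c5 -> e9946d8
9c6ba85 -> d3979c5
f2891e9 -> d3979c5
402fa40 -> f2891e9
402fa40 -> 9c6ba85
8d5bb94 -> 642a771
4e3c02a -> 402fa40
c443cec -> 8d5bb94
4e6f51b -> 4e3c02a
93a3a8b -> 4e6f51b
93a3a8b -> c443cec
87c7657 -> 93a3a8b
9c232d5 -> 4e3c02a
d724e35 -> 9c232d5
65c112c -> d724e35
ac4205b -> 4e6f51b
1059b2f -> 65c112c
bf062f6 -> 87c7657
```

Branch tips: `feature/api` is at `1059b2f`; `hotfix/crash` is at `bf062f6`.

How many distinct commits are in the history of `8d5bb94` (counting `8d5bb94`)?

Walking parent pointers from 8d5bb94: reachable set = {642a771, 8d5bb94, e9946d8}.
That is 3 commits.

3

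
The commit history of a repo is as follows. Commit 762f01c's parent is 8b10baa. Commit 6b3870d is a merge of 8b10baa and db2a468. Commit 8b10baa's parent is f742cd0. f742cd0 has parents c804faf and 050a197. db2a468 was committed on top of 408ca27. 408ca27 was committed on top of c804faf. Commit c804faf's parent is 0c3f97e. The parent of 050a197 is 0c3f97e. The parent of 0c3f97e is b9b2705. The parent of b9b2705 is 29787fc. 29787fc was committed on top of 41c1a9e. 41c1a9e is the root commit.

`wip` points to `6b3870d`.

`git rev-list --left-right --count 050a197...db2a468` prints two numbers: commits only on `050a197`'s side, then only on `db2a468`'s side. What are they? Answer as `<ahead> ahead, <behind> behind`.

1 ahead, 3 behind

Reachable from 050a197: {050a197, 0c3f97e, 29787fc, 41c1a9e, b9b2705}.
Reachable from db2a468: {0c3f97e, 29787fc, 408ca27, 41c1a9e, b9b2705, c804faf, db2a468}.
Only in 050a197's history (ahead): {050a197} — 1.
Only in db2a468's history (behind): {408ca27, c804faf, db2a468} — 3.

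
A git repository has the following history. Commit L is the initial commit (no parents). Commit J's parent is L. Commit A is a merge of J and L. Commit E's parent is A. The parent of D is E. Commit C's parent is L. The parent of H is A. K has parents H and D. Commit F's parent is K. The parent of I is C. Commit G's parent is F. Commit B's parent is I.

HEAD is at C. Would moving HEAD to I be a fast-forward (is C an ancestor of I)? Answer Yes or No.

A fast-forward from C to I is possible iff C is an ancestor of I.
Ancestors of I: {C, I, L}.
C is among them, so fast-forward is possible.

Yes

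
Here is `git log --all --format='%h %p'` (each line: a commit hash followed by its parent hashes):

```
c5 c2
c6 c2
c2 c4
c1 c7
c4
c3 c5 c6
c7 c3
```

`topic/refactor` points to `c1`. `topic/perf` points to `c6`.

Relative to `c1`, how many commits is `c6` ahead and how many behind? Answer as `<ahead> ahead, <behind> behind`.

0 ahead, 4 behind

Reachable from c6: {c2, c4, c6}.
Reachable from c1: {c1, c2, c3, c4, c5, c6, c7}.
Only in c6's history (ahead): {} — 0.
Only in c1's history (behind): {c1, c3, c5, c7} — 4.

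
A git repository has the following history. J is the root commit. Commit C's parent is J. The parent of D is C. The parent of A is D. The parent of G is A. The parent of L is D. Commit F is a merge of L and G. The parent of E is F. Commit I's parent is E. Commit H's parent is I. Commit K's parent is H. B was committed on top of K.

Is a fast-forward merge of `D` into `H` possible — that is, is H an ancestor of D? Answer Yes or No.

No

A fast-forward from H to D is possible iff H is an ancestor of D.
Ancestors of D: {C, D, J}.
H is not among them, so fast-forward is not possible.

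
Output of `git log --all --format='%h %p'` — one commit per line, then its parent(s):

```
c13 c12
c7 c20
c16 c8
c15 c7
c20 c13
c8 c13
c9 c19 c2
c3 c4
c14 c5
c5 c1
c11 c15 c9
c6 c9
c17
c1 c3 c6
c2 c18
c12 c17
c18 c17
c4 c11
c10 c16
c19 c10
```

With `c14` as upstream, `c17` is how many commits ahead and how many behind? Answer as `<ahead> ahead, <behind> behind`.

0 ahead, 19 behind

Reachable from c17: {c17}.
Reachable from c14: {c1, c10, c11, c12, c13, c14, c15, c16, c17, c18, c19, c2, c20, c3, c4, c5, c6, c7, c8, c9}.
Only in c17's history (ahead): {} — 0.
Only in c14's history (behind): {c1, c10, c11, c12, c13, c14, c15, c16, c18, c19, c2, c20, c3, c4, c5, c6, c7, c8, c9} — 19.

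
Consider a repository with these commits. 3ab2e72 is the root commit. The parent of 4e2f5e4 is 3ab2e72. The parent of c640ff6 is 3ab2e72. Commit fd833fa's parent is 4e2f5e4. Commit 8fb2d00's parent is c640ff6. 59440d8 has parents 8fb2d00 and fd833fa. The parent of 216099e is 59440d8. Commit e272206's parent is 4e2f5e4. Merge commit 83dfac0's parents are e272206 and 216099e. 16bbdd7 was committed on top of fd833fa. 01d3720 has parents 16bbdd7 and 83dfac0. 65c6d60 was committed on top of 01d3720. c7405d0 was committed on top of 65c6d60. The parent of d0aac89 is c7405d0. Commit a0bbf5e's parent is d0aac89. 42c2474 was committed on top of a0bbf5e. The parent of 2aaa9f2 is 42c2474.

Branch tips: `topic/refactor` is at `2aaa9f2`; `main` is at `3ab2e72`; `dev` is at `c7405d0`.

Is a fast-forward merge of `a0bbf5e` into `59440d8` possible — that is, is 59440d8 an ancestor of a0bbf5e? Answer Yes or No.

A fast-forward from 59440d8 to a0bbf5e is possible iff 59440d8 is an ancestor of a0bbf5e.
Ancestors of a0bbf5e: {01d3720, 16bbdd7, 216099e, 3ab2e72, 4e2f5e4, 59440d8, 65c6d60, 83dfac0, 8fb2d00, a0bbf5e, c640ff6, c7405d0, d0aac89, e272206, fd833fa}.
59440d8 is among them, so fast-forward is possible.

Yes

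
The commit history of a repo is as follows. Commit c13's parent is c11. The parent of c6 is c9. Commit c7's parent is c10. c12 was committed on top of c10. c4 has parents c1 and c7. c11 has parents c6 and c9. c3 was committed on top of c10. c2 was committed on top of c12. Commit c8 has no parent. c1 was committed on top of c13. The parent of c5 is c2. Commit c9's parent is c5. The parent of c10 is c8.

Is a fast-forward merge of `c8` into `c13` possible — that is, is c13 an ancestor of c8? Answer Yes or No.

A fast-forward from c13 to c8 is possible iff c13 is an ancestor of c8.
Ancestors of c8: {c8}.
c13 is not among them, so fast-forward is not possible.

No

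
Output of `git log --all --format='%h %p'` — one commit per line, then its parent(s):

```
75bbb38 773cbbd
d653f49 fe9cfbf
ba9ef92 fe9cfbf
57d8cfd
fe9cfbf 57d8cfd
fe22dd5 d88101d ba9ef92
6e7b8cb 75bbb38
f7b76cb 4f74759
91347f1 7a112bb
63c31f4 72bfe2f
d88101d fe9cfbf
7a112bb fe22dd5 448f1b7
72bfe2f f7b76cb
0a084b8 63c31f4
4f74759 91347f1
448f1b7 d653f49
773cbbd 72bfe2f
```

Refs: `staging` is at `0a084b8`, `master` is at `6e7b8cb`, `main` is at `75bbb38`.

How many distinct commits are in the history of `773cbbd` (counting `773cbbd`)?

Walking parent pointers from 773cbbd: reachable set = {448f1b7, 4f74759, 57d8cfd, 72bfe2f, 773cbbd, 7a112bb, 91347f1, ba9ef92, d653f49, d88101d, f7b76cb, fe22dd5, fe9cfbf}.
That is 13 commits.

13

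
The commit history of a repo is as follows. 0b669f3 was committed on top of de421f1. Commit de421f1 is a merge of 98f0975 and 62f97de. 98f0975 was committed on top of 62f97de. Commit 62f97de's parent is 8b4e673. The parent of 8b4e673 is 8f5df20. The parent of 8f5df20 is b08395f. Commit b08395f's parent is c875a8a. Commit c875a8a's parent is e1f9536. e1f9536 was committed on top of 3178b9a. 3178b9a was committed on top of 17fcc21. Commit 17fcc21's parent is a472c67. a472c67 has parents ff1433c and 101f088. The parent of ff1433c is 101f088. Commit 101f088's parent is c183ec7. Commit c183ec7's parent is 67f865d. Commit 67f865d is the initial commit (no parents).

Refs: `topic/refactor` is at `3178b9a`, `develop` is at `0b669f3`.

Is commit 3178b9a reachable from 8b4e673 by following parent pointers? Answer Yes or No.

Yes

Ancestors of 8b4e673 (commits reachable by following parents): {101f088, 17fcc21, 3178b9a, 67f865d, 8b4e673, 8f5df20, a472c67, b08395f, c183ec7, c875a8a, e1f9536, ff1433c}.
3178b9a is in that set, so it is an ancestor of 8b4e673.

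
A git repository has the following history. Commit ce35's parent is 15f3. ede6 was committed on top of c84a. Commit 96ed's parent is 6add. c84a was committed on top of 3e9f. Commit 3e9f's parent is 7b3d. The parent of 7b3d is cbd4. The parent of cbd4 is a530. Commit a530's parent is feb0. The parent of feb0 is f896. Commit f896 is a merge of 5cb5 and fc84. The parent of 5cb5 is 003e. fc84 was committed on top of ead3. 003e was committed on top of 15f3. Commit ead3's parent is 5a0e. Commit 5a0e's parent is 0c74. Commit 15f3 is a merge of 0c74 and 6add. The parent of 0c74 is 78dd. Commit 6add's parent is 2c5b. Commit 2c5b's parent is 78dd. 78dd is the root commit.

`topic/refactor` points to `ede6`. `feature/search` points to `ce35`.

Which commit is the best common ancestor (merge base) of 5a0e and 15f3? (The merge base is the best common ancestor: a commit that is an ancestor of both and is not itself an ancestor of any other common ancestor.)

Ancestors of 5a0e: {0c74, 5a0e, 78dd}.
Ancestors of 15f3: {0c74, 15f3, 2c5b, 6add, 78dd}.
Common ancestors: {0c74, 78dd}.
Among these, 0c74 is not an ancestor of any other common ancestor — it is the merge base.

0c74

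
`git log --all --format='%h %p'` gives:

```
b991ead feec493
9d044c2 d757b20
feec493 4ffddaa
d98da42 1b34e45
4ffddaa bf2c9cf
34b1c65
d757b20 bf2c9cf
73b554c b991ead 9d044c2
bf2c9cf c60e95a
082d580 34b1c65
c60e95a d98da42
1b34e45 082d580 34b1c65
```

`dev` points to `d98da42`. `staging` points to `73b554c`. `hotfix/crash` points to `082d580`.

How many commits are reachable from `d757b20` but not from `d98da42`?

3

Reachable from d757b20: {082d580, 1b34e45, 34b1c65, bf2c9cf, c60e95a, d757b20, d98da42}.
Reachable from d98da42: {082d580, 1b34e45, 34b1c65, d98da42}.
In d757b20's history but not d98da42's: {bf2c9cf, c60e95a, d757b20} — 3 commits.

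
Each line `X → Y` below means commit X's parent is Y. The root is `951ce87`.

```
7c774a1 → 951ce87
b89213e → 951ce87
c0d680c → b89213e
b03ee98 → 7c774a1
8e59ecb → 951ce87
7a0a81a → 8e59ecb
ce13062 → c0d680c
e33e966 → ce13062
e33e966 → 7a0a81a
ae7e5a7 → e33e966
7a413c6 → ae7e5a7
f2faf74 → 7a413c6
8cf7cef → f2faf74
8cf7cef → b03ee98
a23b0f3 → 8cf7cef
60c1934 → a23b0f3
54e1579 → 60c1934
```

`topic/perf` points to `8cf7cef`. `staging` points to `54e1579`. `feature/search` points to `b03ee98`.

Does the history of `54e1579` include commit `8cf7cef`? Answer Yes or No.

Yes

Ancestors of 54e1579 (commits reachable by following parents): {54e1579, 60c1934, 7a0a81a, 7a413c6, 7c774a1, 8cf7cef, 8e59ecb, 951ce87, a23b0f3, ae7e5a7, b03ee98, b89213e, c0d680c, ce13062, e33e966, f2faf74}.
8cf7cef is in that set, so it is an ancestor of 54e1579.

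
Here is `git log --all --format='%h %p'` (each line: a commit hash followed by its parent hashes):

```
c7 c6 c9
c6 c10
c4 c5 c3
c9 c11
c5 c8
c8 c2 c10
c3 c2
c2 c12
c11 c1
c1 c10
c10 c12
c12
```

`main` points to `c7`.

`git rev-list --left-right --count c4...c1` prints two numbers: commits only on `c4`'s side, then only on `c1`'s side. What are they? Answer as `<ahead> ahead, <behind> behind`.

Reachable from c4: {c10, c12, c2, c3, c4, c5, c8}.
Reachable from c1: {c1, c10, c12}.
Only in c4's history (ahead): {c2, c3, c4, c5, c8} — 5.
Only in c1's history (behind): {c1} — 1.

5 ahead, 1 behind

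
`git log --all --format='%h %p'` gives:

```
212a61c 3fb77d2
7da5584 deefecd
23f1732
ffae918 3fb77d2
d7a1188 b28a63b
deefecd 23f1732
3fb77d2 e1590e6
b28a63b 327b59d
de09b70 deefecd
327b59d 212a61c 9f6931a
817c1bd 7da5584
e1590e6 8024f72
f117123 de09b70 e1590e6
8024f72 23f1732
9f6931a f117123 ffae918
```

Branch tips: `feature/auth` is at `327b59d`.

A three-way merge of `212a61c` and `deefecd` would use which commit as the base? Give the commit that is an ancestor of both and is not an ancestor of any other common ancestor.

Ancestors of 212a61c: {212a61c, 23f1732, 3fb77d2, 8024f72, e1590e6}.
Ancestors of deefecd: {23f1732, deefecd}.
Common ancestors: {23f1732}.
The only common ancestor is 23f1732, so it is the merge base.

23f1732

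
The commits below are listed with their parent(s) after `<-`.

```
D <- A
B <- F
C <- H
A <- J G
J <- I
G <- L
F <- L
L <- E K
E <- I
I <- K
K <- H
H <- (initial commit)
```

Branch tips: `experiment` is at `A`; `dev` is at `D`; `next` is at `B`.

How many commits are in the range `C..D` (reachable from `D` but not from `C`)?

8

Reachable from D: {A, D, E, G, H, I, J, K, L}.
Reachable from C: {C, H}.
In D's history but not C's: {A, D, E, G, I, J, K, L} — 8 commits.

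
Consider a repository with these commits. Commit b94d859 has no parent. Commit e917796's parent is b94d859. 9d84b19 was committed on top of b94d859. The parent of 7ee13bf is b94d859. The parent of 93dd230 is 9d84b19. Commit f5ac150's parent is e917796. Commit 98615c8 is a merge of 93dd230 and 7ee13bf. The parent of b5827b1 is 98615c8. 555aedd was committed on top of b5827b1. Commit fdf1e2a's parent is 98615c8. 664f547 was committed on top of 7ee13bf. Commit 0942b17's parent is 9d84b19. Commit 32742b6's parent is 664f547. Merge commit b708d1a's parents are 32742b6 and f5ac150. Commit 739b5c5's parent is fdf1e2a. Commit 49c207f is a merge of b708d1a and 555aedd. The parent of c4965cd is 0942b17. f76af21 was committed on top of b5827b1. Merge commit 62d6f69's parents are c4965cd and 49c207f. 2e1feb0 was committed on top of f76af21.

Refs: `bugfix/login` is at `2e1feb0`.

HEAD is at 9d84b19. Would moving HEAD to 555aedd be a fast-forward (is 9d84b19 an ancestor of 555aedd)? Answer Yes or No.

A fast-forward from 9d84b19 to 555aedd is possible iff 9d84b19 is an ancestor of 555aedd.
Ancestors of 555aedd: {555aedd, 7ee13bf, 93dd230, 98615c8, 9d84b19, b5827b1, b94d859}.
9d84b19 is among them, so fast-forward is possible.

Yes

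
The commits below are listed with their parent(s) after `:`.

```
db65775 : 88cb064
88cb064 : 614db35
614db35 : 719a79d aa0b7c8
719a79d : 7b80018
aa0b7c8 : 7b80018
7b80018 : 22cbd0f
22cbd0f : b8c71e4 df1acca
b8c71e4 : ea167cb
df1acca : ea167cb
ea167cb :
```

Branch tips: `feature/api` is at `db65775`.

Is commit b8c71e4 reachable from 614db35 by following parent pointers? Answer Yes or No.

Ancestors of 614db35 (commits reachable by following parents): {22cbd0f, 614db35, 719a79d, 7b80018, aa0b7c8, b8c71e4, df1acca, ea167cb}.
b8c71e4 is in that set, so it is an ancestor of 614db35.

Yes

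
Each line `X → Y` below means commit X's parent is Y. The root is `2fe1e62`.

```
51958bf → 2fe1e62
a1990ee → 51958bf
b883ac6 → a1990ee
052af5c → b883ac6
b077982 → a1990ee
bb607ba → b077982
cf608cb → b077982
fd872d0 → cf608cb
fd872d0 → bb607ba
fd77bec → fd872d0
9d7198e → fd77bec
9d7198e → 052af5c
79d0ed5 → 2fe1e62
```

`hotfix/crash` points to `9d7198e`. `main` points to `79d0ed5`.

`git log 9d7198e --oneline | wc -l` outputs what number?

Walking parent pointers from 9d7198e: reachable set = {052af5c, 2fe1e62, 51958bf, 9d7198e, a1990ee, b077982, b883ac6, bb607ba, cf608cb, fd77bec, fd872d0}.
That is 11 commits.

11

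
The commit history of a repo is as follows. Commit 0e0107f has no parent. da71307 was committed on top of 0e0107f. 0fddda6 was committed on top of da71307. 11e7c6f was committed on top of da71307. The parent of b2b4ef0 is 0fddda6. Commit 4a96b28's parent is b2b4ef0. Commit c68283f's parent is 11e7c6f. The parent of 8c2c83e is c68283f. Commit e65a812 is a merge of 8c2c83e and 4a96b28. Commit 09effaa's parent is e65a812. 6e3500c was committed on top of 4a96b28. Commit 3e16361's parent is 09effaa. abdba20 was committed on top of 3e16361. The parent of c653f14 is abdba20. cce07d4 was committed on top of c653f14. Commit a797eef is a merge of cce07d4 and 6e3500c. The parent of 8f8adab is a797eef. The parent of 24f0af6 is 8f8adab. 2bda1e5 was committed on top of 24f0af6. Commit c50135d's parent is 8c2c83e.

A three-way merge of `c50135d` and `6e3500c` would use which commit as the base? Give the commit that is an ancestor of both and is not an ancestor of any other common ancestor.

Ancestors of c50135d: {0e0107f, 11e7c6f, 8c2c83e, c50135d, c68283f, da71307}.
Ancestors of 6e3500c: {0e0107f, 0fddda6, 4a96b28, 6e3500c, b2b4ef0, da71307}.
Common ancestors: {0e0107f, da71307}.
Among these, da71307 is not an ancestor of any other common ancestor — it is the merge base.

da71307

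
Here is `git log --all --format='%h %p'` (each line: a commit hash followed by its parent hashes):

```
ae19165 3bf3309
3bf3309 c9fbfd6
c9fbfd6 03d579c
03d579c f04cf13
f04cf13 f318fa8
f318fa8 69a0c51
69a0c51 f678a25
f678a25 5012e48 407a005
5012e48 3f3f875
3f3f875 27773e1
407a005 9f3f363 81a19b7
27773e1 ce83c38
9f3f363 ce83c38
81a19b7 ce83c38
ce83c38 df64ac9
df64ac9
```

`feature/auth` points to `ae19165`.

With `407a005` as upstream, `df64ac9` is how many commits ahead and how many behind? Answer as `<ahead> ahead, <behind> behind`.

0 ahead, 4 behind

Reachable from df64ac9: {df64ac9}.
Reachable from 407a005: {407a005, 81a19b7, 9f3f363, ce83c38, df64ac9}.
Only in df64ac9's history (ahead): {} — 0.
Only in 407a005's history (behind): {407a005, 81a19b7, 9f3f363, ce83c38} — 4.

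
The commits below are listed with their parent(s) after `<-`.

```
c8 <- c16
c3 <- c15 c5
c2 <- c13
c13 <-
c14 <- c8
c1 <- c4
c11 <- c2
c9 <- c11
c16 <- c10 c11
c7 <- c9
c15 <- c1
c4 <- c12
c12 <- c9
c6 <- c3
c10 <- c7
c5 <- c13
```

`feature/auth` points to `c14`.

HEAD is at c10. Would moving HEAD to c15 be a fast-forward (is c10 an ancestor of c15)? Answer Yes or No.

A fast-forward from c10 to c15 is possible iff c10 is an ancestor of c15.
Ancestors of c15: {c1, c11, c12, c13, c15, c2, c4, c9}.
c10 is not among them, so fast-forward is not possible.

No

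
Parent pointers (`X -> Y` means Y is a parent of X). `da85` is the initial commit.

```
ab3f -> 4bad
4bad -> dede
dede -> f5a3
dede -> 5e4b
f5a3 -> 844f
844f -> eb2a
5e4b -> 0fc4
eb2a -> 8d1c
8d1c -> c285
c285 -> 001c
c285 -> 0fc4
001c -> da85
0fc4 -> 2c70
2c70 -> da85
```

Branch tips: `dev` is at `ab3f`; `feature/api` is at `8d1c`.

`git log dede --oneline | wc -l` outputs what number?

Walking parent pointers from dede: reachable set = {001c, 0fc4, 2c70, 5e4b, 844f, 8d1c, c285, da85, dede, eb2a, f5a3}.
That is 11 commits.

11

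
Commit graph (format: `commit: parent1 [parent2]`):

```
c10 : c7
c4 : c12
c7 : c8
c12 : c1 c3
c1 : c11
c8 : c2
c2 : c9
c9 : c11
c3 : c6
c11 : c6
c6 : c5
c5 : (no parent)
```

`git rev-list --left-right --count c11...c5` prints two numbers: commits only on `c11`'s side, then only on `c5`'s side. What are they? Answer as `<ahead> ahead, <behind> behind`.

Reachable from c11: {c11, c5, c6}.
Reachable from c5: {c5}.
Only in c11's history (ahead): {c11, c6} — 2.
Only in c5's history (behind): {} — 0.

2 ahead, 0 behind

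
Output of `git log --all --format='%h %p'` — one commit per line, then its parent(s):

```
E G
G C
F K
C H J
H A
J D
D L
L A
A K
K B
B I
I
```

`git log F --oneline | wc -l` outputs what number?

4

Walking parent pointers from F: reachable set = {B, F, I, K}.
That is 4 commits.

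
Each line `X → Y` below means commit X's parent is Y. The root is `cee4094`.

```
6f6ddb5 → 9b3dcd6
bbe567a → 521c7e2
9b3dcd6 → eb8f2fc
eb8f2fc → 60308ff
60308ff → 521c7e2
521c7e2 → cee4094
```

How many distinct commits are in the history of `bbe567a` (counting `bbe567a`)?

3

Walking parent pointers from bbe567a: reachable set = {521c7e2, bbe567a, cee4094}.
That is 3 commits.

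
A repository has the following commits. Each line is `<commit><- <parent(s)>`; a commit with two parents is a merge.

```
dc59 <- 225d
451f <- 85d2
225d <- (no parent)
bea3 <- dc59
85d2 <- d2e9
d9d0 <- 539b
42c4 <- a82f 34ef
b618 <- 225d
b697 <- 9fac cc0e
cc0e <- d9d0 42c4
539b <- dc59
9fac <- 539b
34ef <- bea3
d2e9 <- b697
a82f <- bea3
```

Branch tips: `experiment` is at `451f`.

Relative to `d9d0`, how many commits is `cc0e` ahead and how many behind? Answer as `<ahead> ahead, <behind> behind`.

Reachable from cc0e: {225d, 34ef, 42c4, 539b, a82f, bea3, cc0e, d9d0, dc59}.
Reachable from d9d0: {225d, 539b, d9d0, dc59}.
Only in cc0e's history (ahead): {34ef, 42c4, a82f, bea3, cc0e} — 5.
Only in d9d0's history (behind): {} — 0.

5 ahead, 0 behind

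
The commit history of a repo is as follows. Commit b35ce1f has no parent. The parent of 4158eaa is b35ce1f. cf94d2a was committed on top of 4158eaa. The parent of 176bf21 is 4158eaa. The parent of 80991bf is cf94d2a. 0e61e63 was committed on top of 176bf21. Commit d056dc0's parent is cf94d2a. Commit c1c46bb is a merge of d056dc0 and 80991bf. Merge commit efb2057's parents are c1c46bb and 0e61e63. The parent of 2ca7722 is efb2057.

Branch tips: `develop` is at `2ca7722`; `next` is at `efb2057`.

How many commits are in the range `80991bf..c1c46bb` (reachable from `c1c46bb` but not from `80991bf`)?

Reachable from c1c46bb: {4158eaa, 80991bf, b35ce1f, c1c46bb, cf94d2a, d056dc0}.
Reachable from 80991bf: {4158eaa, 80991bf, b35ce1f, cf94d2a}.
In c1c46bb's history but not 80991bf's: {c1c46bb, d056dc0} — 2 commits.

2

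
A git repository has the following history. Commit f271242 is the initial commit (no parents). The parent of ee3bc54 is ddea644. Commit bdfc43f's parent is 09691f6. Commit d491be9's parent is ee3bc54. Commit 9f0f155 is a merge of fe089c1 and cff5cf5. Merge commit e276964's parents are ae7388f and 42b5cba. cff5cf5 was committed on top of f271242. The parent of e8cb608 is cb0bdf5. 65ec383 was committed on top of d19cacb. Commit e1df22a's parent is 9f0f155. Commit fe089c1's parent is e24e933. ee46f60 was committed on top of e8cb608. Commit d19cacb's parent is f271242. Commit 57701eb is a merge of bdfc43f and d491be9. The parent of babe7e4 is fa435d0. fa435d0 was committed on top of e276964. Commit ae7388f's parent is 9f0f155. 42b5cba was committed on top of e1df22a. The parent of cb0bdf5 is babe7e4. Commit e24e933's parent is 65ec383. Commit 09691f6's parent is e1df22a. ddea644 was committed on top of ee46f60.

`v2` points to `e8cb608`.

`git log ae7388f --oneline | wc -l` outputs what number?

8

Walking parent pointers from ae7388f: reachable set = {65ec383, 9f0f155, ae7388f, cff5cf5, d19cacb, e24e933, f271242, fe089c1}.
That is 8 commits.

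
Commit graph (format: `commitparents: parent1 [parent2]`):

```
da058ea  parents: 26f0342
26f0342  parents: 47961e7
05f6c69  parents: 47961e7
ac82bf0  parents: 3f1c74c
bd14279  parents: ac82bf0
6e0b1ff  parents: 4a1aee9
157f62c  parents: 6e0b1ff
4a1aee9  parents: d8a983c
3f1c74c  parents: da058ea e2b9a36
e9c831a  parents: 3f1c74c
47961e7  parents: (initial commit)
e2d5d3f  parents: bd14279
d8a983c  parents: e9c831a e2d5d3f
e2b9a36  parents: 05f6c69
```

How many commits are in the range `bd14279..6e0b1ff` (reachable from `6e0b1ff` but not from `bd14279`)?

Reachable from 6e0b1ff: {05f6c69, 26f0342, 3f1c74c, 47961e7, 4a1aee9, 6e0b1ff, ac82bf0, bd14279, d8a983c, da058ea, e2b9a36, e2d5d3f, e9c831a}.
Reachable from bd14279: {05f6c69, 26f0342, 3f1c74c, 47961e7, ac82bf0, bd14279, da058ea, e2b9a36}.
In 6e0b1ff's history but not bd14279's: {4a1aee9, 6e0b1ff, d8a983c, e2d5d3f, e9c831a} — 5 commits.

5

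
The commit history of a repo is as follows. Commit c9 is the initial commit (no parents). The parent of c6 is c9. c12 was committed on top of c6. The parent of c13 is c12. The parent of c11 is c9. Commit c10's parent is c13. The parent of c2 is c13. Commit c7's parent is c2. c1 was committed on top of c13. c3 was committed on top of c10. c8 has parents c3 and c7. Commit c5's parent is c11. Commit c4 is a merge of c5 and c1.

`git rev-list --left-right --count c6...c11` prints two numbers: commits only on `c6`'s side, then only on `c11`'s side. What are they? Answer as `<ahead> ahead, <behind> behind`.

Reachable from c6: {c6, c9}.
Reachable from c11: {c11, c9}.
Only in c6's history (ahead): {c6} — 1.
Only in c11's history (behind): {c11} — 1.

1 ahead, 1 behind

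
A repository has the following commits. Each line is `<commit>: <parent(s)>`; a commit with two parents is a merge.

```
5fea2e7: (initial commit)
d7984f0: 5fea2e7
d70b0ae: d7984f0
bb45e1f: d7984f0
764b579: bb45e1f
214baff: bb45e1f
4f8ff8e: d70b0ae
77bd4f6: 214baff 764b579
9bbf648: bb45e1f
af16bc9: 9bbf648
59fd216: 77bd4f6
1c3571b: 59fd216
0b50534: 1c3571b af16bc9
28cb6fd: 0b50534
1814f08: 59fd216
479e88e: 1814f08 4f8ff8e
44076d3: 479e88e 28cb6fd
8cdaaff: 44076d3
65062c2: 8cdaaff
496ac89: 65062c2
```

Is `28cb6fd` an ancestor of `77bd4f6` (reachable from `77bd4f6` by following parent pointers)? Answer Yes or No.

Ancestors of 77bd4f6: {214baff, 5fea2e7, 764b579, 77bd4f6, bb45e1f, d7984f0}.
28cb6fd is not in that set, so it is not an ancestor of 77bd4f6.

No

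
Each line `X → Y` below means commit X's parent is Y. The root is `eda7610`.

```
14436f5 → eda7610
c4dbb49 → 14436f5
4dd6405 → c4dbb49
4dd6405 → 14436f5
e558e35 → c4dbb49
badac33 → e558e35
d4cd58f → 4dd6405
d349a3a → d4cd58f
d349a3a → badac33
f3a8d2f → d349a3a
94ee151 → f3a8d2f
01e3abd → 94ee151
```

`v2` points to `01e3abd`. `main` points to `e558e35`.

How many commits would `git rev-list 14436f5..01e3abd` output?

9

Reachable from 01e3abd: {01e3abd, 14436f5, 4dd6405, 94ee151, badac33, c4dbb49, d349a3a, d4cd58f, e558e35, eda7610, f3a8d2f}.
Reachable from 14436f5: {14436f5, eda7610}.
In 01e3abd's history but not 14436f5's: {01e3abd, 4dd6405, 94ee151, badac33, c4dbb49, d349a3a, d4cd58f, e558e35, f3a8d2f} — 9 commits.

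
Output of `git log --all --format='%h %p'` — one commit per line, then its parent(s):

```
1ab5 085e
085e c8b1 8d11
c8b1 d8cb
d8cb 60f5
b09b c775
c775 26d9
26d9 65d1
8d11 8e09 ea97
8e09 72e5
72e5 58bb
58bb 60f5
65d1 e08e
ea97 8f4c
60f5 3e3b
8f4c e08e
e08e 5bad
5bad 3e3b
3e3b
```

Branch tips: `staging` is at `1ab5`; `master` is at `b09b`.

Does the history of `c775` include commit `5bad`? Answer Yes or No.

Ancestors of c775 (commits reachable by following parents): {26d9, 3e3b, 5bad, 65d1, c775, e08e}.
5bad is in that set, so it is an ancestor of c775.

Yes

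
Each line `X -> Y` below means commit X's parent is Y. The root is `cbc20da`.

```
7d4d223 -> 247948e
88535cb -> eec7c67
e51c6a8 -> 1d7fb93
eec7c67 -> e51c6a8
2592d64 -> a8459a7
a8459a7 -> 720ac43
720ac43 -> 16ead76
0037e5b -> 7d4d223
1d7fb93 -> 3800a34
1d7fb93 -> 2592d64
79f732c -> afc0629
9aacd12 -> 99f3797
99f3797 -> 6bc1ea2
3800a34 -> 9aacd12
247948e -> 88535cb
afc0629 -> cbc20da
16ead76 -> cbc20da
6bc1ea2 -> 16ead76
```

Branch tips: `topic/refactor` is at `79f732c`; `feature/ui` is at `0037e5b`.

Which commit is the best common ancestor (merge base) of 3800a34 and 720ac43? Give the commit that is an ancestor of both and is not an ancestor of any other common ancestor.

16ead76

Ancestors of 3800a34: {16ead76, 3800a34, 6bc1ea2, 99f3797, 9aacd12, cbc20da}.
Ancestors of 720ac43: {16ead76, 720ac43, cbc20da}.
Common ancestors: {16ead76, cbc20da}.
Among these, 16ead76 is not an ancestor of any other common ancestor — it is the merge base.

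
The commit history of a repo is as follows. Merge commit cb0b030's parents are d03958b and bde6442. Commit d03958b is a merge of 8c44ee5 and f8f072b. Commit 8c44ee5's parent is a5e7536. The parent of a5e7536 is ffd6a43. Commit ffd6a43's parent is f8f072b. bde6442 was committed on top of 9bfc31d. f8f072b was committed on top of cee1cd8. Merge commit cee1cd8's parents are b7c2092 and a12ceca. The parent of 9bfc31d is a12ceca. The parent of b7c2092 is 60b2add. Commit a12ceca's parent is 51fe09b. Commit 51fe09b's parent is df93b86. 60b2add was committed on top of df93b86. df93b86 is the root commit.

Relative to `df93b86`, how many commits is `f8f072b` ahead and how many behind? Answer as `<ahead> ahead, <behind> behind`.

6 ahead, 0 behind

Reachable from f8f072b: {51fe09b, 60b2add, a12ceca, b7c2092, cee1cd8, df93b86, f8f072b}.
Reachable from df93b86: {df93b86}.
Only in f8f072b's history (ahead): {51fe09b, 60b2add, a12ceca, b7c2092, cee1cd8, f8f072b} — 6.
Only in df93b86's history (behind): {} — 0.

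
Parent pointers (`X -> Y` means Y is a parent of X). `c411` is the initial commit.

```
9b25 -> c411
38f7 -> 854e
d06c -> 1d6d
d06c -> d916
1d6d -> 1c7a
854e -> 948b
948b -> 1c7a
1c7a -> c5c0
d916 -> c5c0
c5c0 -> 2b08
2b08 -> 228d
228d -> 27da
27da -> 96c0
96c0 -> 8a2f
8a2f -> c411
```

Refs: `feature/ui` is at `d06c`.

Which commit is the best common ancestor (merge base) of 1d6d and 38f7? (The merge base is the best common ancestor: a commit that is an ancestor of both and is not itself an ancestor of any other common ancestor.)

Ancestors of 1d6d: {1c7a, 1d6d, 228d, 27da, 2b08, 8a2f, 96c0, c411, c5c0}.
Ancestors of 38f7: {1c7a, 228d, 27da, 2b08, 38f7, 854e, 8a2f, 948b, 96c0, c411, c5c0}.
Common ancestors: {1c7a, 228d, 27da, 2b08, 8a2f, 96c0, c411, c5c0}.
Among these, 1c7a is not an ancestor of any other common ancestor — it is the merge base.

1c7a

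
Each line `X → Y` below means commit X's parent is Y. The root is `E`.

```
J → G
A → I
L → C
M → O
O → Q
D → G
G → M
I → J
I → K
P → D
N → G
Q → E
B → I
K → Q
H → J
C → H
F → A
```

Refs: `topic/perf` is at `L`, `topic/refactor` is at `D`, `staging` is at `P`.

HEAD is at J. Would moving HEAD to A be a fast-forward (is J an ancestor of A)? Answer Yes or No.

A fast-forward from J to A is possible iff J is an ancestor of A.
Ancestors of A: {A, E, G, I, J, K, M, O, Q}.
J is among them, so fast-forward is possible.

Yes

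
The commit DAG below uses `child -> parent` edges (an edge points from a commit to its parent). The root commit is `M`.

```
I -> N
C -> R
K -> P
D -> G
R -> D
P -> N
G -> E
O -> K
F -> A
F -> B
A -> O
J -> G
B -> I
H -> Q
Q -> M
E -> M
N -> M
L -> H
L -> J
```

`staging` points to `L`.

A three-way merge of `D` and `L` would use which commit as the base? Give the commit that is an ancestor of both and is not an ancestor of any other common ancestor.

Ancestors of D: {D, E, G, M}.
Ancestors of L: {E, G, H, J, L, M, Q}.
Common ancestors: {E, G, M}.
Among these, G is not an ancestor of any other common ancestor — it is the merge base.

G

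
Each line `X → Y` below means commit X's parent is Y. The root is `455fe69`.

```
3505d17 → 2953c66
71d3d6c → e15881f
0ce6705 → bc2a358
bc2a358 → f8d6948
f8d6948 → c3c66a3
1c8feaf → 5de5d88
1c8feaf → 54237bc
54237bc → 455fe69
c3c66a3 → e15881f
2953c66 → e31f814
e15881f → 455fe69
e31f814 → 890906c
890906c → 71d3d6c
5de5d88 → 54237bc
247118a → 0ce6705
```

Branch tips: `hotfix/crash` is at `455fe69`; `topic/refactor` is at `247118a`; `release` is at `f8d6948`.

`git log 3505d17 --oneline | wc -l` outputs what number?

7

Walking parent pointers from 3505d17: reachable set = {2953c66, 3505d17, 455fe69, 71d3d6c, 890906c, e15881f, e31f814}.
That is 7 commits.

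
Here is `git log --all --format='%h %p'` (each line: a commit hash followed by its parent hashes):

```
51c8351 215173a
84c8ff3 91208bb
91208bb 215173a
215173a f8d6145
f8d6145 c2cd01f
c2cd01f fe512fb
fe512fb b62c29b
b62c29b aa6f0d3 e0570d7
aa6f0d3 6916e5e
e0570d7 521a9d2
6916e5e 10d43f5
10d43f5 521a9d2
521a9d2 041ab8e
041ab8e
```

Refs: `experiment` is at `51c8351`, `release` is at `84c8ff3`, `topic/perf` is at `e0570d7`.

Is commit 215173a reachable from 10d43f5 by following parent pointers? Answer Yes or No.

Ancestors of 10d43f5: {041ab8e, 10d43f5, 521a9d2}.
215173a is not in that set, so it is not an ancestor of 10d43f5.

No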